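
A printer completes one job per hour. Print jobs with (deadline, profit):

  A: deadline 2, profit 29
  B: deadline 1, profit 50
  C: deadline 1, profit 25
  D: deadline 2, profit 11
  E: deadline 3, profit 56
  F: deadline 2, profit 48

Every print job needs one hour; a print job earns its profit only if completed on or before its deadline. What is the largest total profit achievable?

Sort by profit descending; place each in the latest free slot ≤ its deadline.
By profit: E(d3,56), B(d1,50), F(d2,48), A(d2,29), C(d1,25), D(d2,11)
E→slot 3; B→slot 1; F→slot 2; A skipped; C skipped; D skipped.
Profit = 50 + 48 + 56 = 154

154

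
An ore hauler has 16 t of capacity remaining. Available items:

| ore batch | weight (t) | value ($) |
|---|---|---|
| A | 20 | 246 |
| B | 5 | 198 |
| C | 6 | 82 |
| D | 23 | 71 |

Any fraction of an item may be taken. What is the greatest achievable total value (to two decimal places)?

Order: B (198/5=39.60) > C (82/6=13.67) > A (246/20=12.30) > D (71/23=3.09)
Fill: take B (5 @ 198) → take C (6 @ 82) → take 5/20 of A → 61.50; 16/16 used.
Total value = 341.50

341.50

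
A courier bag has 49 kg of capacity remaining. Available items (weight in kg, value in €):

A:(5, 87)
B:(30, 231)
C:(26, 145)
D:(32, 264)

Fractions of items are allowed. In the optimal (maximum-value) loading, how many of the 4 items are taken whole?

Greedy by value/weight ratio, highest first.
Ratios (sorted): A 17.40, D 8.25, B 7.70, C 5.58
take A (5 @ 87); take D (32 @ 264); take 12/30 of B → 92.40. Capacity used 49/49.
2 item(s) taken whole; one partial (take 12/30 of B).

2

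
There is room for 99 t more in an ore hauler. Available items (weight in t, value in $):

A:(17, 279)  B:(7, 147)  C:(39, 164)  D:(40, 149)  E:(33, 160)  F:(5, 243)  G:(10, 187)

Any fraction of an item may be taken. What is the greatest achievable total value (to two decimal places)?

1129.54

Greedy by value/weight ratio, highest first.
Order: F (243/5=48.60) > B (147/7=21.00) > G (187/10=18.70) > A (279/17=16.41) > E (160/33=4.85) > C (164/39=4.21) > D (149/40=3.73)
Fill: take F (5 @ 243) → take B (7 @ 147) → take G (10 @ 187) → take A (17 @ 279) → take E (33 @ 160) → take 27/39 of C → 113.54; 99/99 used.
Total value = 1129.54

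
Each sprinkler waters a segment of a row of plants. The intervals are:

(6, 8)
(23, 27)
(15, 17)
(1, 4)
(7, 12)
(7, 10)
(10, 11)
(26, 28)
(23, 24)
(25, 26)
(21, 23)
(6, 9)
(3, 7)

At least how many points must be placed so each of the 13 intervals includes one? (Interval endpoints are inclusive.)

6

Sort by right endpoint; whenever an interval is uncovered, place a point at its right end.
By right end: [1,4]  [3,7]  [6,8]  [6,9]  [7,10]  [10,11]  [7,12]  [15,17]  [21,23]  [23,24]  [25,26]  [23,27]  [26,28]
[1,4] uncovered → point at 4; [6,8] uncovered → point at 8; [10,11] uncovered → point at 11; [15,17] uncovered → point at 17; [21,23] uncovered → point at 23; [25,26] uncovered → point at 26.
Points: 4, 8, 11, 17, 23, 26 (6 total).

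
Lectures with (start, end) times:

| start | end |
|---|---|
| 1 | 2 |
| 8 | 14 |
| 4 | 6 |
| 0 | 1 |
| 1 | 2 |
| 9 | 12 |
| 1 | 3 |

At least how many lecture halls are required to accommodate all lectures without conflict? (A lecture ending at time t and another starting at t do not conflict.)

Count concurrent intervals with a sweep; the peak is the room count.
Events (time:±→running): 0:+→1 1:-→0 1:+→1 1:+→2 1:+→3 … peak 3.

3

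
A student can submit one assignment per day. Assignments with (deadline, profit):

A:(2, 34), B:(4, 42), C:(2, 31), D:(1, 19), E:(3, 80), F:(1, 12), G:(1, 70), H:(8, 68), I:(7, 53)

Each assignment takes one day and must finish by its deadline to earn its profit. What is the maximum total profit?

347

Take jobs in profit order; each goes to the latest open slot no later than its deadline.
Profit order: E=80 G=70 H=68 I=53 B=42 A=34 C=31 D=19 F=12
Assign: E→slot 3, G→slot 1, H→slot 8, I→slot 7, B→slot 4, A→slot 2, C skipped, D skipped, F skipped.
Slots: [1:G] [2:A] [3:E] [4:B] [7:I] [8:H]
Profit = 70 + 34 + 80 + 42 + 53 + 68 = 347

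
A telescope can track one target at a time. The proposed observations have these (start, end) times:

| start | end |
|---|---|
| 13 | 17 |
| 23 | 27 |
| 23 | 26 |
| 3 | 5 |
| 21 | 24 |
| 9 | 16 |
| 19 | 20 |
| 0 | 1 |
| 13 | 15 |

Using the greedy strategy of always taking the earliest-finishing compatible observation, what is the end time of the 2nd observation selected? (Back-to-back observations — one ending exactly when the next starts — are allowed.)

5

By end time: (0,1), (3,5), (13,15), (9,16), (13,17), (19,20), (21,24), (23,26), (23,27).
Pick (0,1); next start ≥ 1 → (3,5); next start ≥ 5 → (13,15); next start ≥ 15 → (19,20); next start ≥ 20 → (21,24).
Selected: (0,1) (3,5) (13,15) (19,20) (21,24)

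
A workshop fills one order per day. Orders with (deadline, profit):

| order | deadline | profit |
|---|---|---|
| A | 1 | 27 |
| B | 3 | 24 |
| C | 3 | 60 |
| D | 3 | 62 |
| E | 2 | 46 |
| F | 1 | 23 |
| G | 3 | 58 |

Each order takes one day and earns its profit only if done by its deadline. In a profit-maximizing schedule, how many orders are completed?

Sort by profit descending; place each in the latest free slot ≤ its deadline.
Profit order: D=62 C=60 G=58 E=46 A=27 B=24 F=23
Assign: D→slot 3, C→slot 2, G→slot 1, E skipped, A skipped, B skipped, F skipped.
Slots: [1:G] [2:C] [3:D]
3 of 7 scheduled.

3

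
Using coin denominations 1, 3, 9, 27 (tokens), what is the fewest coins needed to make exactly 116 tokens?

8

116 = 4×27 + 2×3 + 2×1
Total coins = 4 + 2 + 2 = 8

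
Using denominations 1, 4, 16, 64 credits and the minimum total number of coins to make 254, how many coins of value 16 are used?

3

Use the largest denomination that fits, subtract, and repeat.
254 = 3×64 + 3×16 + 3×4 + 2×1
Count of 16: 3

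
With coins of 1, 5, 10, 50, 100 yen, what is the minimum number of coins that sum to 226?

226 = 2×100 + 2×10 + 1×5 + 1×1
Total coins = 2 + 2 + 1 + 1 = 6

6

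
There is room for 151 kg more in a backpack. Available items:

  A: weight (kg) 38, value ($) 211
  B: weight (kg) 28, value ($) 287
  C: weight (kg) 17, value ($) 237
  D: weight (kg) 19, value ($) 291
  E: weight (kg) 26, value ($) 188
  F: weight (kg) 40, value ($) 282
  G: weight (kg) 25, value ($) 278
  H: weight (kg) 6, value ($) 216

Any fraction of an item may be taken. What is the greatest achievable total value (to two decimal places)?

1708.50

Greedy by value/weight ratio, highest first.
Order: H (216/6=36.00) > D (291/19=15.32) > C (237/17=13.94) > G (278/25=11.12) > B (287/28=10.25) > E (188/26=7.23) > F (282/40=7.05) > A (211/38=5.55)
Fill: take H (6 @ 216) → take D (19 @ 291) → take C (17 @ 237) → take G (25 @ 278) → take B (28 @ 287) → take E (26 @ 188) → take 30/40 of F → 211.50; 151/151 used.
Total value = 1708.50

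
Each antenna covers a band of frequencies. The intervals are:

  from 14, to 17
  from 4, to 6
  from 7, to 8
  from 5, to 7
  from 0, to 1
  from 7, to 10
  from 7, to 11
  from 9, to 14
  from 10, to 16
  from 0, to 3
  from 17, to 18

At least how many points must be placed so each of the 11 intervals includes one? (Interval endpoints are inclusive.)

5

Process intervals by earliest right end; each time one isn't hit yet, stab at its right endpoint.
By right end: [0,1]  [0,3]  [4,6]  [5,7]  [7,8]  [7,10]  [7,11]  [9,14]  [10,16]  [14,17]  [17,18]
[0,1] uncovered → point at 1; [4,6] uncovered → point at 6; [7,8] uncovered → point at 8; [9,14] uncovered → point at 14; [17,18] uncovered → point at 18.
Points: 1, 6, 8, 14, 18 (5 total).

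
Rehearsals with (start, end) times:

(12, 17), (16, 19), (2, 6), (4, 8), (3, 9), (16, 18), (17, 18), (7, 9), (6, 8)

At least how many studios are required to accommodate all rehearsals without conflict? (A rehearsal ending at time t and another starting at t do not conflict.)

4

The answer is the maximum number of intervals overlapping at any instant.
Events (time:±→running): 2:+→1 3:+→2 4:+→3 6:-→2 6:+→3 7:+→4 … peak 4.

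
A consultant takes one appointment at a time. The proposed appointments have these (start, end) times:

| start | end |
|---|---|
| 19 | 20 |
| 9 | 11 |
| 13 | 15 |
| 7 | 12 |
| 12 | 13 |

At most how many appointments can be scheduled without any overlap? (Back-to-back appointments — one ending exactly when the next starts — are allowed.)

4

By end time: (9,11), (7,12), (12,13), (13,15), (19,20).
Pick (9,11); next start ≥ 11 → (12,13); next start ≥ 13 → (13,15); next start ≥ 15 → (19,20).
Selected 4 appointments.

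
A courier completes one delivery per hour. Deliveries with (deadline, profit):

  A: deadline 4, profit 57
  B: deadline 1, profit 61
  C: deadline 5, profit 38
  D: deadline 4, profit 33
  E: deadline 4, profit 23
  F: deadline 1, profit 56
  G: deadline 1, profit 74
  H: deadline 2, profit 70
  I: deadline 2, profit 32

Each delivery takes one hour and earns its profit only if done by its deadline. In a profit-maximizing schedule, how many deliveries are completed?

Sort by profit descending; place each in the latest free slot ≤ its deadline.
By profit: G(d1,74), H(d2,70), B(d1,61), A(d4,57), F(d1,56), C(d5,38), D(d4,33), I(d2,32), E(d4,23)
G→slot 1; H→slot 2; B skipped; A→slot 4; F skipped; C→slot 5; D→slot 3; I skipped; E skipped.
5 of 9 scheduled.

5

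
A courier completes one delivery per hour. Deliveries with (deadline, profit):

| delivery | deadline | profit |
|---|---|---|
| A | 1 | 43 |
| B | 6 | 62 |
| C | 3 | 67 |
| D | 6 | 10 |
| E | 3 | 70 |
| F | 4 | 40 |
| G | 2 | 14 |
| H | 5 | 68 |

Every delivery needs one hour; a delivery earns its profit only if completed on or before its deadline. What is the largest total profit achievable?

Take jobs in profit order; each goes to the latest open slot no later than its deadline.
Profit order: E=70 H=68 C=67 B=62 A=43 F=40 G=14 D=10
Assign: E→slot 3, H→slot 5, C→slot 2, B→slot 6, A→slot 1, F→slot 4, G skipped, D skipped.
Slots: [1:A] [2:C] [3:E] [4:F] [5:H] [6:B]
Profit = 43 + 67 + 70 + 40 + 68 + 62 = 350

350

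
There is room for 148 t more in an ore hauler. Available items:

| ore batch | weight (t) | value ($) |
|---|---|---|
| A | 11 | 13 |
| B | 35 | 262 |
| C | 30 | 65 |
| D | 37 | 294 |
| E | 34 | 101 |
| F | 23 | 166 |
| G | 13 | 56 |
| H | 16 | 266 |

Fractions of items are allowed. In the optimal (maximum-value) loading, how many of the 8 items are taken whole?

Sort by value per unit weight and fill in that order.
Order: H (266/16=16.62) > D (294/37=7.95) > B (262/35=7.49) > F (166/23=7.22) > G (56/13=4.31) > E (101/34=2.97) > C (65/30=2.17) > A (13/11=1.18)
Fill: take H (16 @ 266) → take D (37 @ 294) → take B (35 @ 262) → take F (23 @ 166) → take G (13 @ 56) → take 24/34 of E → 71.29; 148/148 used.
5 item(s) taken whole; one partial (take 24/34 of E).

5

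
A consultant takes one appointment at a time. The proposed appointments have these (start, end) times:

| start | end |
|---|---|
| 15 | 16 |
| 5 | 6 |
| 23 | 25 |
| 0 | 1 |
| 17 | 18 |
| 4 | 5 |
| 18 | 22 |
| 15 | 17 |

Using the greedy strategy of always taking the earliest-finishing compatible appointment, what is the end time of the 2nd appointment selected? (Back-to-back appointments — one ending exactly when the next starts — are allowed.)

5

Sorted by end: (0,1)  (4,5)  (5,6)  (15,16)  (15,17)  (17,18)  (18,22)  (23,25)
take (0,1); take (4,5); take (5,6); take (15,16); skip (15,17); take (17,18); take (18,22); take (23,25).
Selected: (0,1) (4,5) (5,6) (15,16) (17,18) (18,22) (23,25)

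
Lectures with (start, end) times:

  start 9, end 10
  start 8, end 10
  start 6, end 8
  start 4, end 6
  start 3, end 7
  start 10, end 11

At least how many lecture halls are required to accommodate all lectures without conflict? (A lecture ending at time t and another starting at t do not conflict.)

2

Count concurrent intervals with a sweep; the peak is the room count.
Events (time:±→running): 3:+→1 4:+→2 … peak 2.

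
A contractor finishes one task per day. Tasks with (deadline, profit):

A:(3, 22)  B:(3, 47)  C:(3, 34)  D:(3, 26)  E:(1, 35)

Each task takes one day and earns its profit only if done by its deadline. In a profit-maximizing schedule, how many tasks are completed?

Sort by profit descending; place each in the latest free slot ≤ its deadline.
Profit order: B=47 E=35 C=34 D=26 A=22
Assign: B→slot 3, E→slot 1, C→slot 2, D skipped, A skipped.
Slots: [1:E] [2:C] [3:B]
3 of 5 scheduled.

3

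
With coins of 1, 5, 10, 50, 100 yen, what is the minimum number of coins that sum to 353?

Use the largest denomination that fits, subtract, and repeat.
353 − 3×100→53 − 1×50→3 − 3×1→0
Total coins = 3 + 1 + 3 = 7

7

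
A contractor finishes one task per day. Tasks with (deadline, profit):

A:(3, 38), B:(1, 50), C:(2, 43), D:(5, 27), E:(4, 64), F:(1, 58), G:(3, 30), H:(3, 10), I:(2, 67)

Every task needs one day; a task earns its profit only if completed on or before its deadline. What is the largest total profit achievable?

By profit: I(d2,67), E(d4,64), F(d1,58), B(d1,50), C(d2,43), A(d3,38), G(d3,30), D(d5,27), H(d3,10)
I→slot 2; E→slot 4; F→slot 1; B skipped; C skipped; A→slot 3; G skipped; D→slot 5; H skipped.
Profit = 58 + 67 + 38 + 64 + 27 = 254

254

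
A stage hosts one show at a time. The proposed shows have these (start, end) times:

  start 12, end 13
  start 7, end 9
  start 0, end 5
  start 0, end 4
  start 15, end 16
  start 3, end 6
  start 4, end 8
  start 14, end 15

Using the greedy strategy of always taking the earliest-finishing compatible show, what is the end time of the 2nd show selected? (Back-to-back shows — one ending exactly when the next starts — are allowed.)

By end time: (0,4), (0,5), (3,6), (4,8), (7,9), (12,13), (14,15), (15,16).
Pick (0,4); next start ≥ 4 → (4,8); next start ≥ 8 → (12,13); next start ≥ 13 → (14,15); next start ≥ 15 → (15,16).
Selected: (0,4) (4,8) (12,13) (14,15) (15,16)

8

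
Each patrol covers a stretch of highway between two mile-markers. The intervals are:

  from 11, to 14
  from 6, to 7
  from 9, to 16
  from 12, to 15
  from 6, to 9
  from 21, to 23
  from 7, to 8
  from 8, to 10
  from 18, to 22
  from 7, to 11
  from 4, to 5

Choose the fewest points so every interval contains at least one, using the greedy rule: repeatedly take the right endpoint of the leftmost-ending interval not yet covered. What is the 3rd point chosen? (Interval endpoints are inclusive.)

10

Sort by right endpoint; whenever an interval is uncovered, place a point at its right end.
By right end: [4,5]  [6,7]  [7,8]  [6,9]  [8,10]  [7,11]  [11,14]  [12,15]  [9,16]  [18,22]  [21,23]
[4,5] uncovered → point at 5; [6,7] uncovered → point at 7; [8,10] uncovered → point at 10; [11,14] uncovered → point at 14; [18,22] uncovered → point at 22.
Points: 5, 7, 10, 14, 22 (5 total).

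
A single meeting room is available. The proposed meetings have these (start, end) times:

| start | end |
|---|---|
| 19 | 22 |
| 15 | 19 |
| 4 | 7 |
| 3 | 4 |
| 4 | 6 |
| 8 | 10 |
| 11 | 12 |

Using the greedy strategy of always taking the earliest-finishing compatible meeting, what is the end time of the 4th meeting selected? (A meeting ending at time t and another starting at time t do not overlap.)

By end time: (3,4), (4,6), (4,7), (8,10), (11,12), (15,19), (19,22).
Pick (3,4); next start ≥ 4 → (4,6); next start ≥ 6 → (8,10); next start ≥ 10 → (11,12); next start ≥ 12 → (15,19); next start ≥ 19 → (19,22).
Selected: (3,4) (4,6) (8,10) (11,12) (15,19) (19,22)

12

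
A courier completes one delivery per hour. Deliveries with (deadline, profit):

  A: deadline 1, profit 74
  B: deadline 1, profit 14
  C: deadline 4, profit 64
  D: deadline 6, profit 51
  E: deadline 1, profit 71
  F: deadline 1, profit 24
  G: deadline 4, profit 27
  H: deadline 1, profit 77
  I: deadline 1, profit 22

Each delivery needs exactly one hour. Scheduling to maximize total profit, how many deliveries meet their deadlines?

Sort by profit descending; place each in the latest free slot ≤ its deadline.
By profit: H(d1,77), A(d1,74), E(d1,71), C(d4,64), D(d6,51), G(d4,27), F(d1,24), I(d1,22), B(d1,14)
H→slot 1; A skipped; E skipped; C→slot 4; D→slot 6; G→slot 3; F skipped; I skipped; B skipped.
4 of 9 scheduled.

4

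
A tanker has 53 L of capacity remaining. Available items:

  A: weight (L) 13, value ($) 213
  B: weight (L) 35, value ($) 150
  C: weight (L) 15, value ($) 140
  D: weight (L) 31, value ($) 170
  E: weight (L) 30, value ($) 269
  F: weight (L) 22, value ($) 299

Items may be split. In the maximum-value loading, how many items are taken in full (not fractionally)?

Greedy by value/weight ratio, highest first.
Order: A (213/13=16.38) > F (299/22=13.59) > C (140/15=9.33) > E (269/30=8.97) > D (170/31=5.48) > B (150/35=4.29)
Fill: take A (13 @ 213) → take F (22 @ 299) → take C (15 @ 140) → take 3/30 of E → 26.90; 53/53 used.
3 item(s) taken whole; one partial (take 3/30 of E).

3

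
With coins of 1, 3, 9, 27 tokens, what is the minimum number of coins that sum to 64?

4

64 − 2×27→10 − 1×9→1 − 1×1→0
Total coins = 2 + 1 + 1 = 4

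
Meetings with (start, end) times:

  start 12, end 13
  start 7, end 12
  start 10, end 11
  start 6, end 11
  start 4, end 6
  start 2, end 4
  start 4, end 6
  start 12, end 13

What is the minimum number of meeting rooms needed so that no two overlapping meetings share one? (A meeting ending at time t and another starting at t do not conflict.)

starts: [2, 4, 4, 6, 7, 10, 12, 12]
ends:   [4, 6, 6, 11, 11, 12, 13, 13]
s2→1 e4→0 s4→1 s4→2 e6→1 e6→0 s6→1 s7→2 s10→3  — peak 3.

3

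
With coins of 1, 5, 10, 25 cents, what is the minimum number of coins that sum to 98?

8

98 = 3×25 + 2×10 + 3×1
Total coins = 3 + 2 + 3 = 8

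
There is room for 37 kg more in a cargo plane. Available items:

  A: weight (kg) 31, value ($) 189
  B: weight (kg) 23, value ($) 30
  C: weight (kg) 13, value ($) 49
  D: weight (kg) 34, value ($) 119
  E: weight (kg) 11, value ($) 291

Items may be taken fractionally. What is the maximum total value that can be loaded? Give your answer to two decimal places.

449.52

Order: E (291/11=26.45) > A (189/31=6.10) > C (49/13=3.77) > D (119/34=3.50) > B (30/23=1.30)
Fill: take E (11 @ 291) → take 26/31 of A → 158.52; 37/37 used.
Total value = 449.52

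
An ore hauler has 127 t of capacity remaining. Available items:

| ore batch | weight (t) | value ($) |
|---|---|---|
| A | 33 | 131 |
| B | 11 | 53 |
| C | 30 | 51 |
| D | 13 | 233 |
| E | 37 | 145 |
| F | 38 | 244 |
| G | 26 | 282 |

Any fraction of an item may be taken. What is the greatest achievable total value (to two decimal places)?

Sort by value per unit weight and fill in that order.
Ratios (sorted): D 17.92, G 10.85, F 6.42, B 4.82, A 3.97, E 3.92, C 1.70
take D (13 @ 233); take G (26 @ 282); take F (38 @ 244); take B (11 @ 53); take A (33 @ 131); take 6/37 of E → 23.51. Capacity used 127/127.
Total value = 966.51

966.51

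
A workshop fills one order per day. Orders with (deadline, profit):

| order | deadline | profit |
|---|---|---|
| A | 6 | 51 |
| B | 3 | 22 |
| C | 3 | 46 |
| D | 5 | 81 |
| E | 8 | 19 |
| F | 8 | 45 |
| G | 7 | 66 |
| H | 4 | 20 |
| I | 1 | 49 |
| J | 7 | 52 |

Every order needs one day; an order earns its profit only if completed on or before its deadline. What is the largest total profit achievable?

412

Take jobs in profit order; each goes to the latest open slot no later than its deadline.
By profit: D(d5,81), G(d7,66), J(d7,52), A(d6,51), I(d1,49), C(d3,46), F(d8,45), B(d3,22), H(d4,20), E(d8,19)
D→slot 5; G→slot 7; J→slot 6; A→slot 4; I→slot 1; C→slot 3; F→slot 8; B→slot 2; H skipped; E skipped.
Profit = 49 + 22 + 46 + 51 + 81 + 52 + 66 + 45 = 412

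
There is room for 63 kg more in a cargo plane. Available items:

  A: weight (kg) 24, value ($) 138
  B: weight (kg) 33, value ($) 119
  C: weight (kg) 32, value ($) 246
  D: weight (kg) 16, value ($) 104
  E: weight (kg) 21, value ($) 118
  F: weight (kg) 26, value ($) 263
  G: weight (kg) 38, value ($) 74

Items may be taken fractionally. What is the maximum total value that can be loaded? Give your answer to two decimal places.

541.50

Order: F (263/26=10.12) > C (246/32=7.69) > D (104/16=6.50) > A (138/24=5.75) > E (118/21=5.62) > B (119/33=3.61) > G (74/38=1.95)
Fill: take F (26 @ 263) → take C (32 @ 246) → take 5/16 of D → 32.50; 63/63 used.
Total value = 541.50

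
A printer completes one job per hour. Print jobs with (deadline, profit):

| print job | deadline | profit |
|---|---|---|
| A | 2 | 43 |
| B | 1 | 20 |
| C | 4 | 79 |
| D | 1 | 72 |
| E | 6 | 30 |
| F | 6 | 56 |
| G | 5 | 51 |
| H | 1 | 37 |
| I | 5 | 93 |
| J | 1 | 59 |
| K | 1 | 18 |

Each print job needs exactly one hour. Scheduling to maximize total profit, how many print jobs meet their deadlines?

6

By profit: I(d5,93), C(d4,79), D(d1,72), J(d1,59), F(d6,56), G(d5,51), A(d2,43), H(d1,37), E(d6,30), B(d1,20), K(d1,18)
I→slot 5; C→slot 4; D→slot 1; J skipped; F→slot 6; G→slot 3; A→slot 2; H skipped; E skipped; B skipped; K skipped.
6 of 11 scheduled.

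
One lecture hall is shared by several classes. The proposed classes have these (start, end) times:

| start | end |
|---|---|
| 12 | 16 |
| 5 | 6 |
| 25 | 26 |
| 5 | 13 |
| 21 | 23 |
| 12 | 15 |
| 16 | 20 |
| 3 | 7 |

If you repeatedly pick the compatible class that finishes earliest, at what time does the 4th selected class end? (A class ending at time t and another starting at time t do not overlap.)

23

Order by finish time; keep every interval that doesn't clash with the previous kept one.
By end time: (5,6), (3,7), (5,13), (12,15), (12,16), (16,20), (21,23), (25,26).
Pick (5,6); next start ≥ 6 → (12,15); next start ≥ 15 → (16,20); next start ≥ 20 → (21,23); next start ≥ 23 → (25,26).
Selected: (5,6) (12,15) (16,20) (21,23) (25,26)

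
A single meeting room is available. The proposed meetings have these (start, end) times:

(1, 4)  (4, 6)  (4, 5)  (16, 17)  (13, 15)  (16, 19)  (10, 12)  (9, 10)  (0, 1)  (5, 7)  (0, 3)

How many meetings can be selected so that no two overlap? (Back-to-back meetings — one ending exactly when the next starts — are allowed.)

Sort by end time and greedily take each interval whose start is ≥ the last chosen end.
By end time: (0,1), (0,3), (1,4), (4,5), (4,6), (5,7), (9,10), (10,12), (13,15), (16,17), (16,19).
Pick (0,1); next start ≥ 1 → (1,4); next start ≥ 4 → (4,5); next start ≥ 5 → (5,7); next start ≥ 7 → (9,10); next start ≥ 10 → (10,12); next start ≥ 12 → (13,15); next start ≥ 15 → (16,17).
Selected 8 meetings.

8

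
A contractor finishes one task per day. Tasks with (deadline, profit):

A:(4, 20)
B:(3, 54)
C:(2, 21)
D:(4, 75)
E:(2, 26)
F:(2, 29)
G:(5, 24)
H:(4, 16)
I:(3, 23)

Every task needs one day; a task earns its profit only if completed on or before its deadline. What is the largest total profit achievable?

208

Profit order: D=75 B=54 F=29 E=26 G=24 I=23 C=21 A=20 H=16
Assign: D→slot 4, B→slot 3, F→slot 2, E→slot 1, G→slot 5, I skipped, C skipped, A skipped, H skipped.
Slots: [1:E] [2:F] [3:B] [4:D] [5:G]
Profit = 26 + 29 + 54 + 75 + 24 = 208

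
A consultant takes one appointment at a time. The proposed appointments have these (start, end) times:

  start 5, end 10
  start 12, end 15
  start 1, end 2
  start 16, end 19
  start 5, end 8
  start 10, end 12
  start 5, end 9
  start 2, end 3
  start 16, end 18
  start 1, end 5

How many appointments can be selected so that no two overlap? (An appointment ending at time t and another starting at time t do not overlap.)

6

Greedy by earliest finish: after sorting by end time, pick each interval compatible with the last pick.
Sorted by end: (1,2)  (2,3)  (1,5)  (5,8)  (5,9)  (5,10)  (10,12)  (12,15)  (16,18)  (16,19)
take (1,2); take (2,3); skip (1,5); take (5,8); skip (5,9); take (10,12); take (12,15); take (16,18).
Selected 6 appointments.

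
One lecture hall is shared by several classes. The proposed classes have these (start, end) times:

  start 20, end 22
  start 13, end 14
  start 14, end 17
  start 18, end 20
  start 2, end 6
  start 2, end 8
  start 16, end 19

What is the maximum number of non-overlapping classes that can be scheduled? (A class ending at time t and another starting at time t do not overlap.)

Order by finish time; keep every interval that doesn't clash with the previous kept one.
Sorted by end: (2,6)  (2,8)  (13,14)  (14,17)  (16,19)  (18,20)  (20,22)
take (2,6); take (13,14); take (14,17); skip (16,19); take (18,20); take (20,22).
Selected 5 classes.

5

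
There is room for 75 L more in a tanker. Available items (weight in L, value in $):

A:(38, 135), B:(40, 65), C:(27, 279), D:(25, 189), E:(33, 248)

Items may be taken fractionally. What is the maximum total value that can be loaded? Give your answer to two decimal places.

Order: C (279/27=10.33) > D (189/25=7.56) > E (248/33=7.52) > A (135/38=3.55) > B (65/40=1.62)
Fill: take C (27 @ 279) → take D (25 @ 189) → take 23/33 of E → 172.85; 75/75 used.
Total value = 640.85

640.85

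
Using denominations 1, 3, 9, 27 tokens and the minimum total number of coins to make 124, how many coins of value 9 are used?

1

124 − 4×27→16 − 1×9→7 − 2×3→1 − 1×1→0
Count of 9: 1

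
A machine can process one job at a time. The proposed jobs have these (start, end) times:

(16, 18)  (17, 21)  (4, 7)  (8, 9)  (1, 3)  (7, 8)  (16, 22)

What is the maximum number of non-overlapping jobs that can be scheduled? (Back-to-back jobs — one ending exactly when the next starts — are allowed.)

Sort by end time and greedily take each interval whose start is ≥ the last chosen end.
By end time: (1,3), (4,7), (7,8), (8,9), (16,18), (17,21), (16,22).
Pick (1,3); next start ≥ 3 → (4,7); next start ≥ 7 → (7,8); next start ≥ 8 → (8,9); next start ≥ 9 → (16,18).
Selected 5 jobs.

5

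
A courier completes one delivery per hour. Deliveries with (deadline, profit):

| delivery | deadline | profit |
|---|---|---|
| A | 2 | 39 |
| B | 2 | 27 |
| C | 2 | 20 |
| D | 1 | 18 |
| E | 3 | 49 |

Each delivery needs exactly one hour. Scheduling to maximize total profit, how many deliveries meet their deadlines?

3

Take jobs in profit order; each goes to the latest open slot no later than its deadline.
By profit: E(d3,49), A(d2,39), B(d2,27), C(d2,20), D(d1,18)
E→slot 3; A→slot 2; B→slot 1; C skipped; D skipped.
3 of 5 scheduled.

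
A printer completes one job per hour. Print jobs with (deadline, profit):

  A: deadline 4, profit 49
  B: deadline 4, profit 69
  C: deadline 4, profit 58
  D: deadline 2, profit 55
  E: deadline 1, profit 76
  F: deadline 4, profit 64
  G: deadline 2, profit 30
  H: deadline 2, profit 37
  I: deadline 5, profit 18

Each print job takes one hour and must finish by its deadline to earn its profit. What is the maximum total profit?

285

Take jobs in profit order; each goes to the latest open slot no later than its deadline.
Profit order: E=76 B=69 F=64 C=58 D=55 A=49 H=37 G=30 I=18
Assign: E→slot 1, B→slot 4, F→slot 3, C→slot 2, D skipped, A skipped, H skipped, G skipped, I→slot 5.
Slots: [1:E] [2:C] [3:F] [4:B] [5:I]
Profit = 76 + 58 + 64 + 69 + 18 = 285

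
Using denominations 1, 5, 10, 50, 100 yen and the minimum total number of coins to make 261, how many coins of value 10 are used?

1

261 − 2×100→61 − 1×50→11 − 1×10→1 − 1×1→0
Count of 10: 1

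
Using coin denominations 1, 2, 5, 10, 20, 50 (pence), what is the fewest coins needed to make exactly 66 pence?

66 = 1×50 + 1×10 + 1×5 + 1×1
Total coins = 1 + 1 + 1 + 1 = 4

4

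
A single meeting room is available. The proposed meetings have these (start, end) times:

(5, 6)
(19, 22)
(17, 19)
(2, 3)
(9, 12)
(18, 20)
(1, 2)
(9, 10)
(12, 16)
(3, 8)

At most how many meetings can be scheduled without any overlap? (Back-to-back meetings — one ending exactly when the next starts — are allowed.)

7

Sorted by end: (1,2)  (2,3)  (5,6)  (3,8)  (9,10)  (9,12)  (12,16)  (17,19)  (18,20)  (19,22)
take (1,2); take (2,3); take (5,6); skip (3,8); take (9,10); take (12,16); take (17,19); skip (18,20); take (19,22).
Selected 7 meetings.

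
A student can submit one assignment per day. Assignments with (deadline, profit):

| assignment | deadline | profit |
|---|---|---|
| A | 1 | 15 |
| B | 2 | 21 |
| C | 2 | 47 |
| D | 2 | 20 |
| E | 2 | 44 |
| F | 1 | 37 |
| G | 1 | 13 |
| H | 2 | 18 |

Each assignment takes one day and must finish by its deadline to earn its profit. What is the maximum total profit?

91

By profit: C(d2,47), E(d2,44), F(d1,37), B(d2,21), D(d2,20), H(d2,18), A(d1,15), G(d1,13)
C→slot 2; E→slot 1; F skipped; B skipped; D skipped; H skipped; A skipped; G skipped.
Profit = 44 + 47 = 91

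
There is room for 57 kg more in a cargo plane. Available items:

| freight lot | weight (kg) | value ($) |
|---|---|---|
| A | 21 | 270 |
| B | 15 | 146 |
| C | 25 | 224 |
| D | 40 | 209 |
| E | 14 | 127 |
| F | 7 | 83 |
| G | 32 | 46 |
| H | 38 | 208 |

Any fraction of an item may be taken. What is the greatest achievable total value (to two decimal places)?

626.00

Greedy by value/weight ratio, highest first.
Order: A (270/21=12.86) > F (83/7=11.86) > B (146/15=9.73) > E (127/14=9.07) > C (224/25=8.96) > H (208/38=5.47) > D (209/40=5.22) > G (46/32=1.44)
Fill: take A (21 @ 270) → take F (7 @ 83) → take B (15 @ 146) → take E (14 @ 127); 57/57 used.
Total value = 626.00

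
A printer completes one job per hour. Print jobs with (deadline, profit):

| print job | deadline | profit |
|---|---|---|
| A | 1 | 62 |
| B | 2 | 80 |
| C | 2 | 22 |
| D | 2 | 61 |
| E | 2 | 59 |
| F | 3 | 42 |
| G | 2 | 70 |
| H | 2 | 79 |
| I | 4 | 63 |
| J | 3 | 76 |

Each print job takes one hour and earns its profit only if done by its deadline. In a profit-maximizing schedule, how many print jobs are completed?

Sort by profit descending; place each in the latest free slot ≤ its deadline.
By profit: B(d2,80), H(d2,79), J(d3,76), G(d2,70), I(d4,63), A(d1,62), D(d2,61), E(d2,59), F(d3,42), C(d2,22)
B→slot 2; H→slot 1; J→slot 3; G skipped; I→slot 4; A skipped; D skipped; E skipped; F skipped; C skipped.
4 of 10 scheduled.

4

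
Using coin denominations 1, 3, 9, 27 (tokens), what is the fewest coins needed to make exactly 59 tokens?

5

Use the largest denomination that fits, subtract, and repeat.
59 = 2×27 + 1×3 + 2×1
Total coins = 2 + 1 + 2 = 5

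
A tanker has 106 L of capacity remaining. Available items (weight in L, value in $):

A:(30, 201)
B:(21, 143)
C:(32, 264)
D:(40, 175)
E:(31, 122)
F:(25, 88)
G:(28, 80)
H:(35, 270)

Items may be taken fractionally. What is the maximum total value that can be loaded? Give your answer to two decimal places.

Greedy by value/weight ratio, highest first.
Order: C (264/32=8.25) > H (270/35=7.71) > B (143/21=6.81) > A (201/30=6.70) > D (175/40=4.38) > E (122/31=3.94) > F (88/25=3.52) > G (80/28=2.86)
Fill: take C (32 @ 264) → take H (35 @ 270) → take B (21 @ 143) → take 18/30 of A → 120.60; 106/106 used.
Total value = 797.60

797.60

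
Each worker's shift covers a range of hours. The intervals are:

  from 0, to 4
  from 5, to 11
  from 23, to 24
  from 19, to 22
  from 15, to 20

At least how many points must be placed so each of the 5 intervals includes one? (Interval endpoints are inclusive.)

4

By right end: [0,4]  [5,11]  [15,20]  [19,22]  [23,24]
[0,4] uncovered → point at 4; [5,11] uncovered → point at 11; [15,20] uncovered → point at 20; [23,24] uncovered → point at 24.
Points: 4, 11, 20, 24 (4 total).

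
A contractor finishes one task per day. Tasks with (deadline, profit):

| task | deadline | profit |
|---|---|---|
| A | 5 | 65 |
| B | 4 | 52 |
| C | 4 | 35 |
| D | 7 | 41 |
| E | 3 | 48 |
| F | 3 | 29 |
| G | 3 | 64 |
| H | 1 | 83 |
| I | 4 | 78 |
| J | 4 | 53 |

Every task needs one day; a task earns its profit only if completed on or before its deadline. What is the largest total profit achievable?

384

By profit: H(d1,83), I(d4,78), A(d5,65), G(d3,64), J(d4,53), B(d4,52), E(d3,48), D(d7,41), C(d4,35), F(d3,29)
H→slot 1; I→slot 4; A→slot 5; G→slot 3; J→slot 2; B skipped; E skipped; D→slot 7; C skipped; F skipped.
Profit = 83 + 53 + 64 + 78 + 65 + 41 = 384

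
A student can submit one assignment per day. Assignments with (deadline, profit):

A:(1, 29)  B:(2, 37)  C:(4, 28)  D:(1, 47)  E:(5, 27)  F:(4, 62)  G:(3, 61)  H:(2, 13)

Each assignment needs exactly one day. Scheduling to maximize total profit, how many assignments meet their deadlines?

5

Sort by profit descending; place each in the latest free slot ≤ its deadline.
By profit: F(d4,62), G(d3,61), D(d1,47), B(d2,37), A(d1,29), C(d4,28), E(d5,27), H(d2,13)
F→slot 4; G→slot 3; D→slot 1; B→slot 2; A skipped; C skipped; E→slot 5; H skipped.
5 of 8 scheduled.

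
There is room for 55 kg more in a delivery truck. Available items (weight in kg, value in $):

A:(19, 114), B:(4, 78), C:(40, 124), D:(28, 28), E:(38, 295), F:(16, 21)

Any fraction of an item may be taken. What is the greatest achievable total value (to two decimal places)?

Sort by value per unit weight and fill in that order.
Order: B (78/4=19.50) > E (295/38=7.76) > A (114/19=6.00) > C (124/40=3.10) > F (21/16=1.31) > D (28/28=1.00)
Fill: take B (4 @ 78) → take E (38 @ 295) → take 13/19 of A → 78.00; 55/55 used.
Total value = 451.00

451.00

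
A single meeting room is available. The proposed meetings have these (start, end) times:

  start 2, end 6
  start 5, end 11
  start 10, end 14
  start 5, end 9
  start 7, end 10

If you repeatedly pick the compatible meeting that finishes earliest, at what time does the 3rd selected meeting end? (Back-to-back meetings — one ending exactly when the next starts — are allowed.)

14

Order by finish time; keep every interval that doesn't clash with the previous kept one.
By end time: (2,6), (5,9), (7,10), (5,11), (10,14).
Pick (2,6); next start ≥ 6 → (7,10); next start ≥ 10 → (10,14).
Selected: (2,6) (7,10) (10,14)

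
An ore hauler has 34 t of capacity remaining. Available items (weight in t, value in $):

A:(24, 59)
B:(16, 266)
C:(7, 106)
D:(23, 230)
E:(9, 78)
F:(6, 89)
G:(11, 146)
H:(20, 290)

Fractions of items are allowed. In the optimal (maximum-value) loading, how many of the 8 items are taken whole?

3

Sort by value per unit weight and fill in that order.
Ratios (sorted): B 16.62, C 15.14, F 14.83, H 14.50, G 13.27, D 10.00, E 8.67, A 2.46
take B (16 @ 266); take C (7 @ 106); take F (6 @ 89); take 5/20 of H → 72.50. Capacity used 34/34.
3 item(s) taken whole; one partial (take 5/20 of H).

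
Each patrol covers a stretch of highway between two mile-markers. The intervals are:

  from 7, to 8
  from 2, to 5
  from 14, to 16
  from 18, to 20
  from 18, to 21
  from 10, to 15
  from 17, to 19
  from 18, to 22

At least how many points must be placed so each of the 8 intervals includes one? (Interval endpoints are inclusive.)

4

Sorted: [2,5] [7,8] [10,15] [14,16] [17,19] [18,20] [18,21] [18,22]
{[2,5]} hit by 5; {[7,8]} hit by 8; {[10,15],[14,16]} hit by 15; {[17,19],[18,20],[18,21],[18,22]} hit by 19.
Points: 5, 8, 15, 19 (4 total).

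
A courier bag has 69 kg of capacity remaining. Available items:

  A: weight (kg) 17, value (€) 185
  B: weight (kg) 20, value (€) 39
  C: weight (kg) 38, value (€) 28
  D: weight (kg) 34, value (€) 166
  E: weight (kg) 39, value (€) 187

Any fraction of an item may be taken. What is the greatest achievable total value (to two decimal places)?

Sort by value per unit weight and fill in that order.
Ratios (sorted): A 10.88, D 4.88, E 4.79, B 1.95, C 0.74
take A (17 @ 185); take D (34 @ 166); take 18/39 of E → 86.31. Capacity used 69/69.
Total value = 437.31

437.31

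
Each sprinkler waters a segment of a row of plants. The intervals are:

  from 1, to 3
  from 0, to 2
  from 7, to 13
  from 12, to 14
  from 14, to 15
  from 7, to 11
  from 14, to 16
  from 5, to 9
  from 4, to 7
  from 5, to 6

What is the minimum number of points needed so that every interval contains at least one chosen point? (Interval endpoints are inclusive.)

By right end: [0,2]  [1,3]  [5,6]  [4,7]  [5,9]  [7,11]  [7,13]  [12,14]  [14,15]  [14,16]
[0,2] uncovered → point at 2; [5,6] uncovered → point at 6; [7,11] uncovered → point at 11; [12,14] uncovered → point at 14.
Points: 2, 6, 11, 14 (4 total).

4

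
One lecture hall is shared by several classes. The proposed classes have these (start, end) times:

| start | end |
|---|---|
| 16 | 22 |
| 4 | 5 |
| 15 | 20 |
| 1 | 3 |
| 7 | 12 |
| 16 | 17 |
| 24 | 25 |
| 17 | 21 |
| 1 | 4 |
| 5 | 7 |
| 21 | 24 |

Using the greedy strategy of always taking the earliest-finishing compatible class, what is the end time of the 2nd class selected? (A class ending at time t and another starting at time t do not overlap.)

5

Order by finish time; keep every interval that doesn't clash with the previous kept one.
By end time: (1,3), (1,4), (4,5), (5,7), (7,12), (16,17), (15,20), (17,21), (16,22), (21,24), (24,25).
Pick (1,3); next start ≥ 3 → (4,5); next start ≥ 5 → (5,7); next start ≥ 7 → (7,12); next start ≥ 12 → (16,17); next start ≥ 17 → (17,21); next start ≥ 21 → (21,24); next start ≥ 24 → (24,25).
Selected: (1,3) (4,5) (5,7) (7,12) (16,17) (17,21) (21,24) (24,25)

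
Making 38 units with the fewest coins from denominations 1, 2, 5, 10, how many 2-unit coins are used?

38 − 3×10→8 − 1×5→3 − 1×2→1 − 1×1→0
Count of 2: 1

1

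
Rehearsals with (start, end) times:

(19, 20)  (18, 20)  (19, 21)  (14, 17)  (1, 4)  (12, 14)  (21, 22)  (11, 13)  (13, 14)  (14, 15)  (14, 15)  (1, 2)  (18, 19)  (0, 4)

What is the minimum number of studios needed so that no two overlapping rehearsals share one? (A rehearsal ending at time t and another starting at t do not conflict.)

The answer is the maximum number of intervals overlapping at any instant.
Events (time:±→running): 0:+→1 1:+→2 1:+→3 … peak 3.

3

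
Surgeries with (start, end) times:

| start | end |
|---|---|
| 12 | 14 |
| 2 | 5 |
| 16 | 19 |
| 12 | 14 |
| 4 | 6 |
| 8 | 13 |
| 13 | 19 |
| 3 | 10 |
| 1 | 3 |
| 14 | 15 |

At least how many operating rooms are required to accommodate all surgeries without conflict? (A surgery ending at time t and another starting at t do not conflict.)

Count concurrent intervals with a sweep; the peak is the room count.
starts: [1, 2, 3, 4, 8, 12, 12, 13, 14, 16]
ends:   [3, 5, 6, 10, 13, 14, 14, 15, 19, 19]
s1→1 s2→2 e3→1 s3→2 s4→3  — peak 3.

3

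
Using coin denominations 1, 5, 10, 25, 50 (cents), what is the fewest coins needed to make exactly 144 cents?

Use the largest denomination that fits, subtract, and repeat.
144 = 2×50 + 1×25 + 1×10 + 1×5 + 4×1
Total coins = 2 + 1 + 1 + 1 + 4 = 9

9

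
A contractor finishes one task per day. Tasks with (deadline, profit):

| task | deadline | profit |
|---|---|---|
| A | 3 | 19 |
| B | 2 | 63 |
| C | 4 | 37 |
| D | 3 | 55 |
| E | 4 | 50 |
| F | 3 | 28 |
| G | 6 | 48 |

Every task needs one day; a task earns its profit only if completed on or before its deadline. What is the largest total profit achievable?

Sort by profit descending; place each in the latest free slot ≤ its deadline.
By profit: B(d2,63), D(d3,55), E(d4,50), G(d6,48), C(d4,37), F(d3,28), A(d3,19)
B→slot 2; D→slot 3; E→slot 4; G→slot 6; C→slot 1; F skipped; A skipped.
Profit = 37 + 63 + 55 + 50 + 48 = 253

253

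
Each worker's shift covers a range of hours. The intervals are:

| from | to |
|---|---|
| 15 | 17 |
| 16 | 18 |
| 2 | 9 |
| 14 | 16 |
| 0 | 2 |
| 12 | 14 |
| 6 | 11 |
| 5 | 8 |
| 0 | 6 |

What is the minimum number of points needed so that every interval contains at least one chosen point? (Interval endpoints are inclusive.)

Process intervals by earliest right end; each time one isn't hit yet, stab at its right endpoint.
By right end: [0,2]  [0,6]  [5,8]  [2,9]  [6,11]  [12,14]  [14,16]  [15,17]  [16,18]
[0,2] uncovered → point at 2; [5,8] uncovered → point at 8; [12,14] uncovered → point at 14; [15,17] uncovered → point at 17.
Points: 2, 8, 14, 17 (4 total).

4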